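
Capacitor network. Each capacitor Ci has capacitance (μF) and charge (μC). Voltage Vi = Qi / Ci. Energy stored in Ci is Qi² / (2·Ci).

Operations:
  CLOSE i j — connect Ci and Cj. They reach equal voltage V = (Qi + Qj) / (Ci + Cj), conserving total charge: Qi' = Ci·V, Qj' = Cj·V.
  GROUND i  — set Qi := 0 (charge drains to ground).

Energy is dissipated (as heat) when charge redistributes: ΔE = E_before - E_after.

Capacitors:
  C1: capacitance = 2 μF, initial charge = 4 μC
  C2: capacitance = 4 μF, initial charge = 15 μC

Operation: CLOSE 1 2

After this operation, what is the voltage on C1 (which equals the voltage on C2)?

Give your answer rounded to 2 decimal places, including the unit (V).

Answer: 3.17 V

Derivation:
Initial: C1(2μF, Q=4μC, V=2.00V), C2(4μF, Q=15μC, V=3.75V)
Op 1: CLOSE 1-2: Q_total=19.00, C_total=6.00, V=3.17; Q1=6.33, Q2=12.67; dissipated=2.042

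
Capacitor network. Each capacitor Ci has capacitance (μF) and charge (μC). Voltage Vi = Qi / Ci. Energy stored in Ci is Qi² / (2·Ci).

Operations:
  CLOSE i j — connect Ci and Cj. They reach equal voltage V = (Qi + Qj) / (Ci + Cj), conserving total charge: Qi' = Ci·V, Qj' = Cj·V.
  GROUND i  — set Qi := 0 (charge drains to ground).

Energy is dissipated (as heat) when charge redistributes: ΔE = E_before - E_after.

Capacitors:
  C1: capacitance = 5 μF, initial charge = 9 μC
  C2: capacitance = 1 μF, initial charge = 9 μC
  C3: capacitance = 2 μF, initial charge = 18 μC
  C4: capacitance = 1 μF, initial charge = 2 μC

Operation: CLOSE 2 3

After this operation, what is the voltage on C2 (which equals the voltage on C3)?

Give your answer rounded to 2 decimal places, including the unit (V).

Initial: C1(5μF, Q=9μC, V=1.80V), C2(1μF, Q=9μC, V=9.00V), C3(2μF, Q=18μC, V=9.00V), C4(1μF, Q=2μC, V=2.00V)
Op 1: CLOSE 2-3: Q_total=27.00, C_total=3.00, V=9.00; Q2=9.00, Q3=18.00; dissipated=0.000

Answer: 9.00 V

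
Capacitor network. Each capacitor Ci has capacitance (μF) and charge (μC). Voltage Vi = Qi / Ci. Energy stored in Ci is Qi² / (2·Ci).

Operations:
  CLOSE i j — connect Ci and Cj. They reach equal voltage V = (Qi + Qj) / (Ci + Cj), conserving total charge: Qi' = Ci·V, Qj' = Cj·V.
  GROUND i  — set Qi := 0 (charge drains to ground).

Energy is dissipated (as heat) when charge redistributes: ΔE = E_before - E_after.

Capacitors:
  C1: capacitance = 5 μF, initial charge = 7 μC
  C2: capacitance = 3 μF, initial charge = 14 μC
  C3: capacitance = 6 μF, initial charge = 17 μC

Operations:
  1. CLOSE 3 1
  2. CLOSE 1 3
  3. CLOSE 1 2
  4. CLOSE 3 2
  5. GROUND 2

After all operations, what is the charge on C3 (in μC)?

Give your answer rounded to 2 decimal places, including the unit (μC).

Answer: 14.95 μC

Derivation:
Initial: C1(5μF, Q=7μC, V=1.40V), C2(3μF, Q=14μC, V=4.67V), C3(6μF, Q=17μC, V=2.83V)
Op 1: CLOSE 3-1: Q_total=24.00, C_total=11.00, V=2.18; Q3=13.09, Q1=10.91; dissipated=2.802
Op 2: CLOSE 1-3: Q_total=24.00, C_total=11.00, V=2.18; Q1=10.91, Q3=13.09; dissipated=0.000
Op 3: CLOSE 1-2: Q_total=24.91, C_total=8.00, V=3.11; Q1=15.57, Q2=9.34; dissipated=5.789
Op 4: CLOSE 3-2: Q_total=22.43, C_total=9.00, V=2.49; Q3=14.95, Q2=7.48; dissipated=0.868
Op 5: GROUND 2: Q2=0; energy lost=9.318
Final charges: Q1=15.57, Q2=0.00, Q3=14.95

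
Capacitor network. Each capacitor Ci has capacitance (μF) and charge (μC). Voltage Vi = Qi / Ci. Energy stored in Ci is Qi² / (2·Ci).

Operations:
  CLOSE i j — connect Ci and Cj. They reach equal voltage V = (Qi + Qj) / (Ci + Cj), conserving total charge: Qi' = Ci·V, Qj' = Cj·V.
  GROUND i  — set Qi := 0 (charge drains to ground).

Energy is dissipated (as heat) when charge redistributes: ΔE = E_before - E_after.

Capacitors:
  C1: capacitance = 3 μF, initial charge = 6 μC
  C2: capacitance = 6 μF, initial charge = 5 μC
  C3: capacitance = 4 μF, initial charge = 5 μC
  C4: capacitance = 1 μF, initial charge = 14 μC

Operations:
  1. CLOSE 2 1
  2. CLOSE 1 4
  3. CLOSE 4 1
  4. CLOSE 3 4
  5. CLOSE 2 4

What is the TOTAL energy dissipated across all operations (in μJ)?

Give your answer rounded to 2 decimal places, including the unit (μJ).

Initial: C1(3μF, Q=6μC, V=2.00V), C2(6μF, Q=5μC, V=0.83V), C3(4μF, Q=5μC, V=1.25V), C4(1μF, Q=14μC, V=14.00V)
Op 1: CLOSE 2-1: Q_total=11.00, C_total=9.00, V=1.22; Q2=7.33, Q1=3.67; dissipated=1.361
Op 2: CLOSE 1-4: Q_total=17.67, C_total=4.00, V=4.42; Q1=13.25, Q4=4.42; dissipated=61.227
Op 3: CLOSE 4-1: Q_total=17.67, C_total=4.00, V=4.42; Q4=4.42, Q1=13.25; dissipated=0.000
Op 4: CLOSE 3-4: Q_total=9.42, C_total=5.00, V=1.88; Q3=7.53, Q4=1.88; dissipated=4.011
Op 5: CLOSE 2-4: Q_total=9.22, C_total=7.00, V=1.32; Q2=7.90, Q4=1.32; dissipated=0.187
Total dissipated: 66.786 μJ

Answer: 66.79 μJ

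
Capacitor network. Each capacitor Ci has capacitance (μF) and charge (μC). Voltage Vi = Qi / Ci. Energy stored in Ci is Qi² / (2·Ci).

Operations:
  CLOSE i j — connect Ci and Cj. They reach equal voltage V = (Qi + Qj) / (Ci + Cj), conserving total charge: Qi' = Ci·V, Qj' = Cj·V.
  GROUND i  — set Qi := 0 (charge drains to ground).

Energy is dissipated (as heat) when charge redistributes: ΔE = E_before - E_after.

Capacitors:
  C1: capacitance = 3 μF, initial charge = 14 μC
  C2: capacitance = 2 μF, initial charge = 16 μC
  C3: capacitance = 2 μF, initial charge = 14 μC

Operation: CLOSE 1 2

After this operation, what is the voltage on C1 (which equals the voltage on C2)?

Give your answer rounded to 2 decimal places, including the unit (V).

Answer: 6.00 V

Derivation:
Initial: C1(3μF, Q=14μC, V=4.67V), C2(2μF, Q=16μC, V=8.00V), C3(2μF, Q=14μC, V=7.00V)
Op 1: CLOSE 1-2: Q_total=30.00, C_total=5.00, V=6.00; Q1=18.00, Q2=12.00; dissipated=6.667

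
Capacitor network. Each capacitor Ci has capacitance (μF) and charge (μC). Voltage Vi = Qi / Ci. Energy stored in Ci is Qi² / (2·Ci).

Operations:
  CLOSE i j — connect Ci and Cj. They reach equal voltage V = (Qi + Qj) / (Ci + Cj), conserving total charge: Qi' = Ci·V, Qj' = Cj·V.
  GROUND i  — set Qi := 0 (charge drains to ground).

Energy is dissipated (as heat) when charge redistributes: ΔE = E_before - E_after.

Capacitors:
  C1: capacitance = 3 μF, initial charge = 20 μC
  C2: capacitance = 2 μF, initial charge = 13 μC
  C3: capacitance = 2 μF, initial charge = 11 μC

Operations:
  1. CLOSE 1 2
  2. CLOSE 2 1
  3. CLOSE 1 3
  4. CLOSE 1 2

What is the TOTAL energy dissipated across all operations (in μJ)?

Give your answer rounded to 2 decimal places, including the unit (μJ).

Answer: 0.86 μJ

Derivation:
Initial: C1(3μF, Q=20μC, V=6.67V), C2(2μF, Q=13μC, V=6.50V), C3(2μF, Q=11μC, V=5.50V)
Op 1: CLOSE 1-2: Q_total=33.00, C_total=5.00, V=6.60; Q1=19.80, Q2=13.20; dissipated=0.017
Op 2: CLOSE 2-1: Q_total=33.00, C_total=5.00, V=6.60; Q2=13.20, Q1=19.80; dissipated=0.000
Op 3: CLOSE 1-3: Q_total=30.80, C_total=5.00, V=6.16; Q1=18.48, Q3=12.32; dissipated=0.726
Op 4: CLOSE 1-2: Q_total=31.68, C_total=5.00, V=6.34; Q1=19.01, Q2=12.67; dissipated=0.116
Total dissipated: 0.859 μJ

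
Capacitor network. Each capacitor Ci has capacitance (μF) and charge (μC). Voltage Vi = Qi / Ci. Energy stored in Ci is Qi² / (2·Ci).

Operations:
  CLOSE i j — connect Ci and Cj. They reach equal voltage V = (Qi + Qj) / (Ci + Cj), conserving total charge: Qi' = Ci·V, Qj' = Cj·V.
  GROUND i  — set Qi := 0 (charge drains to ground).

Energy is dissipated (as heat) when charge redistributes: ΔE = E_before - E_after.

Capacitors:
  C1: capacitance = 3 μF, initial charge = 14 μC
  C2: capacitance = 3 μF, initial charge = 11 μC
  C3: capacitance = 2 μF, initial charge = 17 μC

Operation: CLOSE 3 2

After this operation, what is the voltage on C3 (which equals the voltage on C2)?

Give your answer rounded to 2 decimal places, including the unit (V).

Answer: 5.60 V

Derivation:
Initial: C1(3μF, Q=14μC, V=4.67V), C2(3μF, Q=11μC, V=3.67V), C3(2μF, Q=17μC, V=8.50V)
Op 1: CLOSE 3-2: Q_total=28.00, C_total=5.00, V=5.60; Q3=11.20, Q2=16.80; dissipated=14.017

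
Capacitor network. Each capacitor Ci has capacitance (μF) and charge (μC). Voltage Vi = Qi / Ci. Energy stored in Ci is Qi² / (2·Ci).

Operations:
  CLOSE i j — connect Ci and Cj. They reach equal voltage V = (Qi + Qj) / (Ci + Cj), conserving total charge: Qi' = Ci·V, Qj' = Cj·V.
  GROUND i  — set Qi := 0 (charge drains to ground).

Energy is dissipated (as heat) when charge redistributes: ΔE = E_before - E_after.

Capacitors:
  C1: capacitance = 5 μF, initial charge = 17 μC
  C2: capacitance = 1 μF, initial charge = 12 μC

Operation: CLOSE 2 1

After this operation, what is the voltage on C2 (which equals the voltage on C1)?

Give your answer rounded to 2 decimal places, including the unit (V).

Initial: C1(5μF, Q=17μC, V=3.40V), C2(1μF, Q=12μC, V=12.00V)
Op 1: CLOSE 2-1: Q_total=29.00, C_total=6.00, V=4.83; Q2=4.83, Q1=24.17; dissipated=30.817

Answer: 4.83 V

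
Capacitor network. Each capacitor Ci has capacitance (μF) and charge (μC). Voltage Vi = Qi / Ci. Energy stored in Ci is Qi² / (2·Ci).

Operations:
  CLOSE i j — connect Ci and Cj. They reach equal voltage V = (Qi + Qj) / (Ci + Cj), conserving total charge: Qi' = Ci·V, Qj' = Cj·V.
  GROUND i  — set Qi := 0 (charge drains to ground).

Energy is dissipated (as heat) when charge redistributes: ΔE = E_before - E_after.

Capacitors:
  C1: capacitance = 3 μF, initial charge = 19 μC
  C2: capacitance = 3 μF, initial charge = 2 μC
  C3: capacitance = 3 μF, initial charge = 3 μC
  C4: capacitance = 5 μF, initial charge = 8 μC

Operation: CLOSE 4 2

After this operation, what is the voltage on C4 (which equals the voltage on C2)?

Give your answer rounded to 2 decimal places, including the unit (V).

Answer: 1.25 V

Derivation:
Initial: C1(3μF, Q=19μC, V=6.33V), C2(3μF, Q=2μC, V=0.67V), C3(3μF, Q=3μC, V=1.00V), C4(5μF, Q=8μC, V=1.60V)
Op 1: CLOSE 4-2: Q_total=10.00, C_total=8.00, V=1.25; Q4=6.25, Q2=3.75; dissipated=0.817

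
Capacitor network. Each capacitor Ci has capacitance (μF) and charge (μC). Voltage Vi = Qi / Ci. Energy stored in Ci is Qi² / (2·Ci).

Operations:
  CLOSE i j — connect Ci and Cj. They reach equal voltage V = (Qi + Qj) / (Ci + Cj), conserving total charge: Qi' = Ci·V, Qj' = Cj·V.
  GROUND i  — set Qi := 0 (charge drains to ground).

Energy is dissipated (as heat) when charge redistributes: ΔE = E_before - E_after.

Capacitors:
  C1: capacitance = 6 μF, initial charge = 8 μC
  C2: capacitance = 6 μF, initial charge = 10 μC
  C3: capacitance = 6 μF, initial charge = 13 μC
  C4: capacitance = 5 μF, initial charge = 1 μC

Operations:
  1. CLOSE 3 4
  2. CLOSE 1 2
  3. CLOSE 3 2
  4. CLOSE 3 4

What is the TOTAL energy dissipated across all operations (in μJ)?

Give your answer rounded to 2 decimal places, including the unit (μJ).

Initial: C1(6μF, Q=8μC, V=1.33V), C2(6μF, Q=10μC, V=1.67V), C3(6μF, Q=13μC, V=2.17V), C4(5μF, Q=1μC, V=0.20V)
Op 1: CLOSE 3-4: Q_total=14.00, C_total=11.00, V=1.27; Q3=7.64, Q4=6.36; dissipated=5.274
Op 2: CLOSE 1-2: Q_total=18.00, C_total=12.00, V=1.50; Q1=9.00, Q2=9.00; dissipated=0.167
Op 3: CLOSE 3-2: Q_total=16.64, C_total=12.00, V=1.39; Q3=8.32, Q2=8.32; dissipated=0.077
Op 4: CLOSE 3-4: Q_total=14.68, C_total=11.00, V=1.33; Q3=8.01, Q4=6.67; dissipated=0.018
Total dissipated: 5.536 μJ

Answer: 5.54 μJ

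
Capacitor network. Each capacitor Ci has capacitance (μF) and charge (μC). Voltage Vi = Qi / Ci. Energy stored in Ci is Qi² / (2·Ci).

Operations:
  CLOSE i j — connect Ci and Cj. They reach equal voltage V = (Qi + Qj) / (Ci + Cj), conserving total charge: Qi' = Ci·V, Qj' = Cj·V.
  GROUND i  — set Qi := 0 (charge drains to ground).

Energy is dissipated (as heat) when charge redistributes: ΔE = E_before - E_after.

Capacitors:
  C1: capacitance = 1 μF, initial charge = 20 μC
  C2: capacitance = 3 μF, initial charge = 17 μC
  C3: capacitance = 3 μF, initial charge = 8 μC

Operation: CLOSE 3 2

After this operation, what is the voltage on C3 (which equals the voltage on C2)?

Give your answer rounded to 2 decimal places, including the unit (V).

Answer: 4.17 V

Derivation:
Initial: C1(1μF, Q=20μC, V=20.00V), C2(3μF, Q=17μC, V=5.67V), C3(3μF, Q=8μC, V=2.67V)
Op 1: CLOSE 3-2: Q_total=25.00, C_total=6.00, V=4.17; Q3=12.50, Q2=12.50; dissipated=6.750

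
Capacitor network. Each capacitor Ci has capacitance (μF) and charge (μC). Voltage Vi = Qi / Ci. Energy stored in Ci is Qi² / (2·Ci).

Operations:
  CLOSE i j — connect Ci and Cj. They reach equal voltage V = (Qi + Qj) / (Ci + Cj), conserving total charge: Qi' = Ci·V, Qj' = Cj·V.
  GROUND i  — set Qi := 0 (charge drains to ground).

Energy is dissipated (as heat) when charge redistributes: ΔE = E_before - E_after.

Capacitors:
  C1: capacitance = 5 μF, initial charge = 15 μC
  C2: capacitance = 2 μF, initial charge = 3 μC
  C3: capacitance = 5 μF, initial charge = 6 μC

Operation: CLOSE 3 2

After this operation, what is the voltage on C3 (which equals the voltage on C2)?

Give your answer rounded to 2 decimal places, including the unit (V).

Initial: C1(5μF, Q=15μC, V=3.00V), C2(2μF, Q=3μC, V=1.50V), C3(5μF, Q=6μC, V=1.20V)
Op 1: CLOSE 3-2: Q_total=9.00, C_total=7.00, V=1.29; Q3=6.43, Q2=2.57; dissipated=0.064

Answer: 1.29 V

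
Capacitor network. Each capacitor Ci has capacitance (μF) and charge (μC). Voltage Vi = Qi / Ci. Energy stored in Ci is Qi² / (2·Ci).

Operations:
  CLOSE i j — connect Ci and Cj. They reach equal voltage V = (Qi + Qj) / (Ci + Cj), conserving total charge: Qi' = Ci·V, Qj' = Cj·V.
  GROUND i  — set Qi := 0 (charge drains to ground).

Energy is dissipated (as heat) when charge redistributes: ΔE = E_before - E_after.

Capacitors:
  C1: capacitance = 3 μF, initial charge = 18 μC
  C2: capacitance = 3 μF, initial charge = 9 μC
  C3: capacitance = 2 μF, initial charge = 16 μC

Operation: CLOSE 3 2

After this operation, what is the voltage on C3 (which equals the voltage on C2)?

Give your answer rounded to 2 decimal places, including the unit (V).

Initial: C1(3μF, Q=18μC, V=6.00V), C2(3μF, Q=9μC, V=3.00V), C3(2μF, Q=16μC, V=8.00V)
Op 1: CLOSE 3-2: Q_total=25.00, C_total=5.00, V=5.00; Q3=10.00, Q2=15.00; dissipated=15.000

Answer: 5.00 V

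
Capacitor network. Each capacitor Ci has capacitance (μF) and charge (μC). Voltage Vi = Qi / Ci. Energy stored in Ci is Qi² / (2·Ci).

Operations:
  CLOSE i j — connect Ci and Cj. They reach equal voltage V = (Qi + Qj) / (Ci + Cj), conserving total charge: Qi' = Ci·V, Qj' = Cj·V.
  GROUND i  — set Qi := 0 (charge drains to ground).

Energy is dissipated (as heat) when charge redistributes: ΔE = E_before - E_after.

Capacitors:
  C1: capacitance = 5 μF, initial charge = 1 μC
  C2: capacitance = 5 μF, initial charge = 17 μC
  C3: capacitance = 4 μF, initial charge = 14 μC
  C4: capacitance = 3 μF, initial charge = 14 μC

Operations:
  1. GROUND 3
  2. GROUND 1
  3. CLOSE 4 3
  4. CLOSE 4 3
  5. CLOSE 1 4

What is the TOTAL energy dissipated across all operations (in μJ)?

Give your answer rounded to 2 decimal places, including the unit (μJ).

Initial: C1(5μF, Q=1μC, V=0.20V), C2(5μF, Q=17μC, V=3.40V), C3(4μF, Q=14μC, V=3.50V), C4(3μF, Q=14μC, V=4.67V)
Op 1: GROUND 3: Q3=0; energy lost=24.500
Op 2: GROUND 1: Q1=0; energy lost=0.100
Op 3: CLOSE 4-3: Q_total=14.00, C_total=7.00, V=2.00; Q4=6.00, Q3=8.00; dissipated=18.667
Op 4: CLOSE 4-3: Q_total=14.00, C_total=7.00, V=2.00; Q4=6.00, Q3=8.00; dissipated=0.000
Op 5: CLOSE 1-4: Q_total=6.00, C_total=8.00, V=0.75; Q1=3.75, Q4=2.25; dissipated=3.750
Total dissipated: 47.017 μJ

Answer: 47.02 μJ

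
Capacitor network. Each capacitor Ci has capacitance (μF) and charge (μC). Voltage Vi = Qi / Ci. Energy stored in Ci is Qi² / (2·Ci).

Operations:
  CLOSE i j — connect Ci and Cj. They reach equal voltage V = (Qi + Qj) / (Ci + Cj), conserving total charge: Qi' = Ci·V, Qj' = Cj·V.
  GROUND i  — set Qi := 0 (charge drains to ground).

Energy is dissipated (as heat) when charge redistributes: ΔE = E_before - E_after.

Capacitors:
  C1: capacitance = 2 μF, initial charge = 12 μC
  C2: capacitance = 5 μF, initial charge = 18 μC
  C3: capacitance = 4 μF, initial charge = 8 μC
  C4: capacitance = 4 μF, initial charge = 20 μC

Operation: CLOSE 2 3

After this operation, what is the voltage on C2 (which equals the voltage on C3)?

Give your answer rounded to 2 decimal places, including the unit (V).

Answer: 2.89 V

Derivation:
Initial: C1(2μF, Q=12μC, V=6.00V), C2(5μF, Q=18μC, V=3.60V), C3(4μF, Q=8μC, V=2.00V), C4(4μF, Q=20μC, V=5.00V)
Op 1: CLOSE 2-3: Q_total=26.00, C_total=9.00, V=2.89; Q2=14.44, Q3=11.56; dissipated=2.844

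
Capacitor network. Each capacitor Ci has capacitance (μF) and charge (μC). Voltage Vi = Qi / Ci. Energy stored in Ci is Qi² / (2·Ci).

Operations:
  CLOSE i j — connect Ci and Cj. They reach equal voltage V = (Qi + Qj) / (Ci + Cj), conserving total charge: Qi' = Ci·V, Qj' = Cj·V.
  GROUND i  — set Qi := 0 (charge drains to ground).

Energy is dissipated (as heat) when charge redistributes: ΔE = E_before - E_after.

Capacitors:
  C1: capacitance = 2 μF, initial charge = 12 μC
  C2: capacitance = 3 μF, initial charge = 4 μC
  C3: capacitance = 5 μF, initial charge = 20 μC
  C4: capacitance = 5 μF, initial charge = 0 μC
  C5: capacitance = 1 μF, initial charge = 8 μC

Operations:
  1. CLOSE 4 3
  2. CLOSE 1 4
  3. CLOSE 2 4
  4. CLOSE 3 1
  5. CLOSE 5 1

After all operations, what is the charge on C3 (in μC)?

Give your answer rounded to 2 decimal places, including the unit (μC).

Answer: 11.63 μC

Derivation:
Initial: C1(2μF, Q=12μC, V=6.00V), C2(3μF, Q=4μC, V=1.33V), C3(5μF, Q=20μC, V=4.00V), C4(5μF, Q=0μC, V=0.00V), C5(1μF, Q=8μC, V=8.00V)
Op 1: CLOSE 4-3: Q_total=20.00, C_total=10.00, V=2.00; Q4=10.00, Q3=10.00; dissipated=20.000
Op 2: CLOSE 1-4: Q_total=22.00, C_total=7.00, V=3.14; Q1=6.29, Q4=15.71; dissipated=11.429
Op 3: CLOSE 2-4: Q_total=19.71, C_total=8.00, V=2.46; Q2=7.39, Q4=12.32; dissipated=3.070
Op 4: CLOSE 3-1: Q_total=16.29, C_total=7.00, V=2.33; Q3=11.63, Q1=4.65; dissipated=0.933
Op 5: CLOSE 5-1: Q_total=12.65, C_total=3.00, V=4.22; Q5=4.22, Q1=8.44; dissipated=10.729
Final charges: Q1=8.44, Q2=7.39, Q3=11.63, Q4=12.32, Q5=4.22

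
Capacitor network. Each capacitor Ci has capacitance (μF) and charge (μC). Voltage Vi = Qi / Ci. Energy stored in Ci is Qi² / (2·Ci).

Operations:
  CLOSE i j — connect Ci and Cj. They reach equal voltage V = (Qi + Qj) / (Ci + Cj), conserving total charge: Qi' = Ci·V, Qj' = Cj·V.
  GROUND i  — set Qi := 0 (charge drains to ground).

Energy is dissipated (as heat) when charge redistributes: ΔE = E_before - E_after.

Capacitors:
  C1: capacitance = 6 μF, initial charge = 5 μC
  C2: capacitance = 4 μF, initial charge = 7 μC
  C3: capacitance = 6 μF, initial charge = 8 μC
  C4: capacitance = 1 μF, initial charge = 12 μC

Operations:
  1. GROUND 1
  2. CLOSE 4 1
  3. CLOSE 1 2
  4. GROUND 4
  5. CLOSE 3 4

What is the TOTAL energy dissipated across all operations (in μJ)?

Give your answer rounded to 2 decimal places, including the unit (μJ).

Answer: 66.03 μJ

Derivation:
Initial: C1(6μF, Q=5μC, V=0.83V), C2(4μF, Q=7μC, V=1.75V), C3(6μF, Q=8μC, V=1.33V), C4(1μF, Q=12μC, V=12.00V)
Op 1: GROUND 1: Q1=0; energy lost=2.083
Op 2: CLOSE 4-1: Q_total=12.00, C_total=7.00, V=1.71; Q4=1.71, Q1=10.29; dissipated=61.714
Op 3: CLOSE 1-2: Q_total=17.29, C_total=10.00, V=1.73; Q1=10.37, Q2=6.91; dissipated=0.002
Op 4: GROUND 4: Q4=0; energy lost=1.469
Op 5: CLOSE 3-4: Q_total=8.00, C_total=7.00, V=1.14; Q3=6.86, Q4=1.14; dissipated=0.762
Total dissipated: 66.030 μJ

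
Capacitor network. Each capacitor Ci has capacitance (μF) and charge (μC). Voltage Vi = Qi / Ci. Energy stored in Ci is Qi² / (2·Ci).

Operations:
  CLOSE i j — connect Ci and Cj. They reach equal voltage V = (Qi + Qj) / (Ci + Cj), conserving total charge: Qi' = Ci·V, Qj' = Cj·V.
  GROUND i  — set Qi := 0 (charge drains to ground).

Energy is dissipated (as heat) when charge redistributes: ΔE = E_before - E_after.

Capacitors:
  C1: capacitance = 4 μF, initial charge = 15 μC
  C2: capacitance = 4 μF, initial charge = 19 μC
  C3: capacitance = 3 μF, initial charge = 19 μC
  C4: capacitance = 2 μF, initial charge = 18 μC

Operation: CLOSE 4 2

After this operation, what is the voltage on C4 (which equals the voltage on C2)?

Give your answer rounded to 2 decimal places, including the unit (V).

Initial: C1(4μF, Q=15μC, V=3.75V), C2(4μF, Q=19μC, V=4.75V), C3(3μF, Q=19μC, V=6.33V), C4(2μF, Q=18μC, V=9.00V)
Op 1: CLOSE 4-2: Q_total=37.00, C_total=6.00, V=6.17; Q4=12.33, Q2=24.67; dissipated=12.042

Answer: 6.17 V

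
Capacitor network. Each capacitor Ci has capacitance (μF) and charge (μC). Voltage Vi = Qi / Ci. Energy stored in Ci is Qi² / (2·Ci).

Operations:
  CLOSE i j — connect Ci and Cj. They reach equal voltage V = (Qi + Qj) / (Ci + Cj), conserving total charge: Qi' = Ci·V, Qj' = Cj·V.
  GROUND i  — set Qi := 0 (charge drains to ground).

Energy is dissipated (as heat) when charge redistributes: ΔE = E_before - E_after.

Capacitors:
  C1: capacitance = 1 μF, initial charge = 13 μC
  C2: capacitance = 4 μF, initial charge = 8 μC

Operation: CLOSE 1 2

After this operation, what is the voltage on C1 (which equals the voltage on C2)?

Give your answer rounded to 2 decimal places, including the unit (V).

Initial: C1(1μF, Q=13μC, V=13.00V), C2(4μF, Q=8μC, V=2.00V)
Op 1: CLOSE 1-2: Q_total=21.00, C_total=5.00, V=4.20; Q1=4.20, Q2=16.80; dissipated=48.400

Answer: 4.20 V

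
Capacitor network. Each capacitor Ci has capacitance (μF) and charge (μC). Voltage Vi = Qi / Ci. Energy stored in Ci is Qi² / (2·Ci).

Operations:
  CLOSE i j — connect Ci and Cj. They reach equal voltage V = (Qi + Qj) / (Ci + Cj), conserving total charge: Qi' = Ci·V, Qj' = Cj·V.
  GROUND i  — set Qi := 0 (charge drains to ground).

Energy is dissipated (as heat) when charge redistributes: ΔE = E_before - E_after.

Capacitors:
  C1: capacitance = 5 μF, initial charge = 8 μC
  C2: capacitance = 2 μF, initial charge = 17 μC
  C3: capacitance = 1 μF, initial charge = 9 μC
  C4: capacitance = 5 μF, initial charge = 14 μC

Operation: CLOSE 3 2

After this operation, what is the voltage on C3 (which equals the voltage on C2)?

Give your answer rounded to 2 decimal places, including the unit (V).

Initial: C1(5μF, Q=8μC, V=1.60V), C2(2μF, Q=17μC, V=8.50V), C3(1μF, Q=9μC, V=9.00V), C4(5μF, Q=14μC, V=2.80V)
Op 1: CLOSE 3-2: Q_total=26.00, C_total=3.00, V=8.67; Q3=8.67, Q2=17.33; dissipated=0.083

Answer: 8.67 V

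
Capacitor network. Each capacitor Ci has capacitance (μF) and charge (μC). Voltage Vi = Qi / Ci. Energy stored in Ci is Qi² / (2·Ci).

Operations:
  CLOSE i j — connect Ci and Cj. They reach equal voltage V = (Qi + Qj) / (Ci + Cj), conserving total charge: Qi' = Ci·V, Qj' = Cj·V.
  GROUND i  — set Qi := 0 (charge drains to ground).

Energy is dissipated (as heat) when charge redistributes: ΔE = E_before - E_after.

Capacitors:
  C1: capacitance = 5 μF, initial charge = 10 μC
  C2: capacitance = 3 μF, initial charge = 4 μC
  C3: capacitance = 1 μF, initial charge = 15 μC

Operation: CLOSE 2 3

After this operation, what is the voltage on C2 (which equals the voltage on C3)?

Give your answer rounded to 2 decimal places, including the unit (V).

Answer: 4.75 V

Derivation:
Initial: C1(5μF, Q=10μC, V=2.00V), C2(3μF, Q=4μC, V=1.33V), C3(1μF, Q=15μC, V=15.00V)
Op 1: CLOSE 2-3: Q_total=19.00, C_total=4.00, V=4.75; Q2=14.25, Q3=4.75; dissipated=70.042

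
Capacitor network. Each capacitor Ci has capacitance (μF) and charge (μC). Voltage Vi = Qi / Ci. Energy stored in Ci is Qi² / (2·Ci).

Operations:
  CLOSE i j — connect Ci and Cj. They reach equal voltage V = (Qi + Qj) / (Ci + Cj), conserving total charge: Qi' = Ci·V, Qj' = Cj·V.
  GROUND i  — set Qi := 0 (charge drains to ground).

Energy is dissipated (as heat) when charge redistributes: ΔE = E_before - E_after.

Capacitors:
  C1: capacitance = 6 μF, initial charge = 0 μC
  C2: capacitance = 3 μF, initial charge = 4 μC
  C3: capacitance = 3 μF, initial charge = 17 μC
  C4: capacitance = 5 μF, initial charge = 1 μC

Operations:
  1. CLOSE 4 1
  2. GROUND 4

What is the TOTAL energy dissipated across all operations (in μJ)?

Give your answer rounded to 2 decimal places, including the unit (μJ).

Initial: C1(6μF, Q=0μC, V=0.00V), C2(3μF, Q=4μC, V=1.33V), C3(3μF, Q=17μC, V=5.67V), C4(5μF, Q=1μC, V=0.20V)
Op 1: CLOSE 4-1: Q_total=1.00, C_total=11.00, V=0.09; Q4=0.45, Q1=0.55; dissipated=0.055
Op 2: GROUND 4: Q4=0; energy lost=0.021
Total dissipated: 0.075 μJ

Answer: 0.08 μJ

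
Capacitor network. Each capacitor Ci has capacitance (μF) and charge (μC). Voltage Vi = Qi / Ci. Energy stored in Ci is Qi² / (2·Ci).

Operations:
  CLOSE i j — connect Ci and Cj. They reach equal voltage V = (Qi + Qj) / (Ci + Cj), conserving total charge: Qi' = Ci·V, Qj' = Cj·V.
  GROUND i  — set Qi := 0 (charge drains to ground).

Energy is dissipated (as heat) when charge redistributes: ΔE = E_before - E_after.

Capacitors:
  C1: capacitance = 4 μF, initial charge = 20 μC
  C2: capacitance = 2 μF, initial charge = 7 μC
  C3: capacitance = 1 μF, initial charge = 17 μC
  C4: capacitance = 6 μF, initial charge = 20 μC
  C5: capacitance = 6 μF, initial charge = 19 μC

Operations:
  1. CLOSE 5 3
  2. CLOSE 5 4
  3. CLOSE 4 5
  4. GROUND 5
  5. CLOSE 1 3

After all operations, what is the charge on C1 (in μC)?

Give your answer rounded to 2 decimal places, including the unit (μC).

Initial: C1(4μF, Q=20μC, V=5.00V), C2(2μF, Q=7μC, V=3.50V), C3(1μF, Q=17μC, V=17.00V), C4(6μF, Q=20μC, V=3.33V), C5(6μF, Q=19μC, V=3.17V)
Op 1: CLOSE 5-3: Q_total=36.00, C_total=7.00, V=5.14; Q5=30.86, Q3=5.14; dissipated=82.012
Op 2: CLOSE 5-4: Q_total=50.86, C_total=12.00, V=4.24; Q5=25.43, Q4=25.43; dissipated=4.912
Op 3: CLOSE 4-5: Q_total=50.86, C_total=12.00, V=4.24; Q4=25.43, Q5=25.43; dissipated=0.000
Op 4: GROUND 5: Q5=0; energy lost=53.884
Op 5: CLOSE 1-3: Q_total=25.14, C_total=5.00, V=5.03; Q1=20.11, Q3=5.03; dissipated=0.008
Final charges: Q1=20.11, Q2=7.00, Q3=5.03, Q4=25.43, Q5=0.00

Answer: 20.11 μC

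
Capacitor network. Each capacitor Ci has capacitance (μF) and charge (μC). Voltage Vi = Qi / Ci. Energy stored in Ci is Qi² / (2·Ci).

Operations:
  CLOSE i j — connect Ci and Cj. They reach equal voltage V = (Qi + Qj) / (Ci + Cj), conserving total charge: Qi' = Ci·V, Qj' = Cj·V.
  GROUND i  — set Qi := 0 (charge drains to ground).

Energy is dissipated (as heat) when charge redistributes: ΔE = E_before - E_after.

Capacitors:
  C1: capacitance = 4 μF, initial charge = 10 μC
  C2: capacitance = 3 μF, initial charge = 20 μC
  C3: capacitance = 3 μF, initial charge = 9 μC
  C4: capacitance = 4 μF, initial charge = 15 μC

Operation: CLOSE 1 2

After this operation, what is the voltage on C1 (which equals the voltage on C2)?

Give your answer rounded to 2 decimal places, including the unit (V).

Answer: 4.29 V

Derivation:
Initial: C1(4μF, Q=10μC, V=2.50V), C2(3μF, Q=20μC, V=6.67V), C3(3μF, Q=9μC, V=3.00V), C4(4μF, Q=15μC, V=3.75V)
Op 1: CLOSE 1-2: Q_total=30.00, C_total=7.00, V=4.29; Q1=17.14, Q2=12.86; dissipated=14.881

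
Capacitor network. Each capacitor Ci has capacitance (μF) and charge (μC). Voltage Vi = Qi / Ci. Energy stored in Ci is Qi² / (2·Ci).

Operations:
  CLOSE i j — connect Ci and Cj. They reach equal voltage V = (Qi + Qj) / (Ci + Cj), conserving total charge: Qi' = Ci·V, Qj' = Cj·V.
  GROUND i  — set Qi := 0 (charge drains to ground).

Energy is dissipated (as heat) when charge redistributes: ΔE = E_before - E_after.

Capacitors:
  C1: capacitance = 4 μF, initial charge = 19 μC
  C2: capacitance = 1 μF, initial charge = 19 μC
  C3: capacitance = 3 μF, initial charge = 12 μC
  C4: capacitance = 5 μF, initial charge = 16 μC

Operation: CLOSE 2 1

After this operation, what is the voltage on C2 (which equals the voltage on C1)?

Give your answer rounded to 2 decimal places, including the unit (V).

Initial: C1(4μF, Q=19μC, V=4.75V), C2(1μF, Q=19μC, V=19.00V), C3(3μF, Q=12μC, V=4.00V), C4(5μF, Q=16μC, V=3.20V)
Op 1: CLOSE 2-1: Q_total=38.00, C_total=5.00, V=7.60; Q2=7.60, Q1=30.40; dissipated=81.225

Answer: 7.60 V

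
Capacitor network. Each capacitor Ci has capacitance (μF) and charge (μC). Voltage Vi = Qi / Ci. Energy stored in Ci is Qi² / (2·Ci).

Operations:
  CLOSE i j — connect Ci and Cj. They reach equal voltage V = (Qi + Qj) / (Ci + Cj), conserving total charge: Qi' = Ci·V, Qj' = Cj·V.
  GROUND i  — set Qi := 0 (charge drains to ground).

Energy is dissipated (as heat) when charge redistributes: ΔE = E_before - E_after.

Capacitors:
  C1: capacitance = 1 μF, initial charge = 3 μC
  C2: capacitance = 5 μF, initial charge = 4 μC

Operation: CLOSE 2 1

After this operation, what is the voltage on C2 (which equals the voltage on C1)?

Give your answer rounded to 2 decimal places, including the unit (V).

Initial: C1(1μF, Q=3μC, V=3.00V), C2(5μF, Q=4μC, V=0.80V)
Op 1: CLOSE 2-1: Q_total=7.00, C_total=6.00, V=1.17; Q2=5.83, Q1=1.17; dissipated=2.017

Answer: 1.17 V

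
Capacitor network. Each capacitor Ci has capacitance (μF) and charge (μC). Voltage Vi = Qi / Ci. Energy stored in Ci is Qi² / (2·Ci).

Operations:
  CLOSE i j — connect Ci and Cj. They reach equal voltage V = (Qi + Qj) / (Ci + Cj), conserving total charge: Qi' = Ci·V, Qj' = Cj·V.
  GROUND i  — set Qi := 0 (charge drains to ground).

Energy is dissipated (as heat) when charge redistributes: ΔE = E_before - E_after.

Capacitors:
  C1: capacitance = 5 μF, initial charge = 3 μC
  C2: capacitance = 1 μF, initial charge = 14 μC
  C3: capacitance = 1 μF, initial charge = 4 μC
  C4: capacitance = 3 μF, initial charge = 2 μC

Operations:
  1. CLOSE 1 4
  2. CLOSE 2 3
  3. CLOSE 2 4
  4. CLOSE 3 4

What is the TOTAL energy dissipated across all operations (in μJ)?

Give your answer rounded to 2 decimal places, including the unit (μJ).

Initial: C1(5μF, Q=3μC, V=0.60V), C2(1μF, Q=14μC, V=14.00V), C3(1μF, Q=4μC, V=4.00V), C4(3μF, Q=2μC, V=0.67V)
Op 1: CLOSE 1-4: Q_total=5.00, C_total=8.00, V=0.62; Q1=3.12, Q4=1.88; dissipated=0.004
Op 2: CLOSE 2-3: Q_total=18.00, C_total=2.00, V=9.00; Q2=9.00, Q3=9.00; dissipated=25.000
Op 3: CLOSE 2-4: Q_total=10.88, C_total=4.00, V=2.72; Q2=2.72, Q4=8.16; dissipated=26.303
Op 4: CLOSE 3-4: Q_total=17.16, C_total=4.00, V=4.29; Q3=4.29, Q4=12.87; dissipated=14.795
Total dissipated: 66.102 μJ

Answer: 66.10 μJ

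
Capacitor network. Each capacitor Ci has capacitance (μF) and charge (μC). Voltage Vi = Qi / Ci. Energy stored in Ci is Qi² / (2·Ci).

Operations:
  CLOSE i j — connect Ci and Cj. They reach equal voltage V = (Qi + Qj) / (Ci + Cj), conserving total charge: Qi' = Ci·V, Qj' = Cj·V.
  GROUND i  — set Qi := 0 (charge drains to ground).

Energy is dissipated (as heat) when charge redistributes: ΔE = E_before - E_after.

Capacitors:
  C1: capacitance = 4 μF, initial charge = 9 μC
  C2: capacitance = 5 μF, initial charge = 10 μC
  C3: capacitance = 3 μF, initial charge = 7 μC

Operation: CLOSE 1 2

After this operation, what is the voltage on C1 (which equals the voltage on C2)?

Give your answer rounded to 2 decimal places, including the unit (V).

Initial: C1(4μF, Q=9μC, V=2.25V), C2(5μF, Q=10μC, V=2.00V), C3(3μF, Q=7μC, V=2.33V)
Op 1: CLOSE 1-2: Q_total=19.00, C_total=9.00, V=2.11; Q1=8.44, Q2=10.56; dissipated=0.069

Answer: 2.11 V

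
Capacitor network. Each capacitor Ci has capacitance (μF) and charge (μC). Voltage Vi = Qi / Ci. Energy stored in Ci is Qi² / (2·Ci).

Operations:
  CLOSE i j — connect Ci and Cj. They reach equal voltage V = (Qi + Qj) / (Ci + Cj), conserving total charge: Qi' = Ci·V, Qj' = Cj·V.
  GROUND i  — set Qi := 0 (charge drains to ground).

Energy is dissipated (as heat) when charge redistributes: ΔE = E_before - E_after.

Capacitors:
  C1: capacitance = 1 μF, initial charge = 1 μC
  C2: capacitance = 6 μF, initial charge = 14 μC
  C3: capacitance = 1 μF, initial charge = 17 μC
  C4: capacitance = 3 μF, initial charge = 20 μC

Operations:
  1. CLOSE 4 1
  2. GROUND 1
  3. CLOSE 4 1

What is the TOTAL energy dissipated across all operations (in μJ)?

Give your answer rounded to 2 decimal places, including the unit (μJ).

Answer: 36.16 μJ

Derivation:
Initial: C1(1μF, Q=1μC, V=1.00V), C2(6μF, Q=14μC, V=2.33V), C3(1μF, Q=17μC, V=17.00V), C4(3μF, Q=20μC, V=6.67V)
Op 1: CLOSE 4-1: Q_total=21.00, C_total=4.00, V=5.25; Q4=15.75, Q1=5.25; dissipated=12.042
Op 2: GROUND 1: Q1=0; energy lost=13.781
Op 3: CLOSE 4-1: Q_total=15.75, C_total=4.00, V=3.94; Q4=11.81, Q1=3.94; dissipated=10.336
Total dissipated: 36.159 μJ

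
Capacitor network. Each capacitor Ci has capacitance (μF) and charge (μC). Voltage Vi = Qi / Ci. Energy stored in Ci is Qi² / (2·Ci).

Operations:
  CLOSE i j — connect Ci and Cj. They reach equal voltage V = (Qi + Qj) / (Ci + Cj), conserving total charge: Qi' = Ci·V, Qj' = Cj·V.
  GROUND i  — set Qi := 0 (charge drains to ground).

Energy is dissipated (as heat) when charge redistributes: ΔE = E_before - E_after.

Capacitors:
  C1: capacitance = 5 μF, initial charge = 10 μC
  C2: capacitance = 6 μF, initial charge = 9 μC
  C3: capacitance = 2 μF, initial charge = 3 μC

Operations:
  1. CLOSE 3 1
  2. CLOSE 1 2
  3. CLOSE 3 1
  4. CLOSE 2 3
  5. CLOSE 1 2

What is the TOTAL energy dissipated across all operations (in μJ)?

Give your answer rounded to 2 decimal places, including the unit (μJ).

Answer: 0.38 μJ

Derivation:
Initial: C1(5μF, Q=10μC, V=2.00V), C2(6μF, Q=9μC, V=1.50V), C3(2μF, Q=3μC, V=1.50V)
Op 1: CLOSE 3-1: Q_total=13.00, C_total=7.00, V=1.86; Q3=3.71, Q1=9.29; dissipated=0.179
Op 2: CLOSE 1-2: Q_total=18.29, C_total=11.00, V=1.66; Q1=8.31, Q2=9.97; dissipated=0.174
Op 3: CLOSE 3-1: Q_total=12.03, C_total=7.00, V=1.72; Q3=3.44, Q1=8.59; dissipated=0.027
Op 4: CLOSE 2-3: Q_total=13.41, C_total=8.00, V=1.68; Q2=10.06, Q3=3.35; dissipated=0.002
Op 5: CLOSE 1-2: Q_total=18.65, C_total=11.00, V=1.70; Q1=8.48, Q2=10.17; dissipated=0.002
Total dissipated: 0.384 μJ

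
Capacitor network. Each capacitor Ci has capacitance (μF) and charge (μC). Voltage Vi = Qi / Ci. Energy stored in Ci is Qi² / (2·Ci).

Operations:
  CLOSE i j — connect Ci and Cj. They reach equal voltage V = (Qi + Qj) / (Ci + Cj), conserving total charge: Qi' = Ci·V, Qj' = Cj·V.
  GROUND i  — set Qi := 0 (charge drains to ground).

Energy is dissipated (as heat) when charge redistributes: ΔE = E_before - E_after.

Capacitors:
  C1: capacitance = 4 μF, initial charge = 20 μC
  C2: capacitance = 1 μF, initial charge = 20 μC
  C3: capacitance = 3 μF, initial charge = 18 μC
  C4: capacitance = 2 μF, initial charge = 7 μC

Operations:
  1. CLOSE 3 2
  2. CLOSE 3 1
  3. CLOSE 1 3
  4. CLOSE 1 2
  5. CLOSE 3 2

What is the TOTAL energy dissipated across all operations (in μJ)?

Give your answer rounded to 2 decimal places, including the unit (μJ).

Answer: 93.60 μJ

Derivation:
Initial: C1(4μF, Q=20μC, V=5.00V), C2(1μF, Q=20μC, V=20.00V), C3(3μF, Q=18μC, V=6.00V), C4(2μF, Q=7μC, V=3.50V)
Op 1: CLOSE 3-2: Q_total=38.00, C_total=4.00, V=9.50; Q3=28.50, Q2=9.50; dissipated=73.500
Op 2: CLOSE 3-1: Q_total=48.50, C_total=7.00, V=6.93; Q3=20.79, Q1=27.71; dissipated=17.357
Op 3: CLOSE 1-3: Q_total=48.50, C_total=7.00, V=6.93; Q1=27.71, Q3=20.79; dissipated=0.000
Op 4: CLOSE 1-2: Q_total=37.21, C_total=5.00, V=7.44; Q1=29.77, Q2=7.44; dissipated=2.645
Op 5: CLOSE 3-2: Q_total=28.23, C_total=4.00, V=7.06; Q3=21.17, Q2=7.06; dissipated=0.099
Total dissipated: 93.601 μJ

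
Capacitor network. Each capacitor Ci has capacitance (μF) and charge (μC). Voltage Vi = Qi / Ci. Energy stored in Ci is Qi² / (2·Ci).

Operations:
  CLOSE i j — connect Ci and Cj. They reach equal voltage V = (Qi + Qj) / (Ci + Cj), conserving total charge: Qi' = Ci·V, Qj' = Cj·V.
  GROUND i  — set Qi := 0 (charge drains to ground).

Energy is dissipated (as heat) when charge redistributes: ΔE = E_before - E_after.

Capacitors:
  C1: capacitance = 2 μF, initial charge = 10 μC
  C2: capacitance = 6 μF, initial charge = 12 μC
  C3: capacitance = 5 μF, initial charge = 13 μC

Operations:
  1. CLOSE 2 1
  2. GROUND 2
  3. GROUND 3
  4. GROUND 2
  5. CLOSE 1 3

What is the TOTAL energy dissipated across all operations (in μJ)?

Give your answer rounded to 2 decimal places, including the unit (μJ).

Initial: C1(2μF, Q=10μC, V=5.00V), C2(6μF, Q=12μC, V=2.00V), C3(5μF, Q=13μC, V=2.60V)
Op 1: CLOSE 2-1: Q_total=22.00, C_total=8.00, V=2.75; Q2=16.50, Q1=5.50; dissipated=6.750
Op 2: GROUND 2: Q2=0; energy lost=22.688
Op 3: GROUND 3: Q3=0; energy lost=16.900
Op 4: GROUND 2: Q2=0; energy lost=0.000
Op 5: CLOSE 1-3: Q_total=5.50, C_total=7.00, V=0.79; Q1=1.57, Q3=3.93; dissipated=5.402
Total dissipated: 51.739 μJ

Answer: 51.74 μJ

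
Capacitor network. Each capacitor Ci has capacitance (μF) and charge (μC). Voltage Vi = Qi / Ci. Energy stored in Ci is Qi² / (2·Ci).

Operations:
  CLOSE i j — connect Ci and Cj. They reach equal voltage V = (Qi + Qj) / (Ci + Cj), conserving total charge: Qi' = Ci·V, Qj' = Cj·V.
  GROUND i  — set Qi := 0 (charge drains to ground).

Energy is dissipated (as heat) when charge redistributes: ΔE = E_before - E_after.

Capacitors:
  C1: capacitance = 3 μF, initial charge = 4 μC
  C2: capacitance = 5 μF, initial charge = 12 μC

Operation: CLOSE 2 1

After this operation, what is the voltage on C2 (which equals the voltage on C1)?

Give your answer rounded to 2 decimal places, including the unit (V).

Initial: C1(3μF, Q=4μC, V=1.33V), C2(5μF, Q=12μC, V=2.40V)
Op 1: CLOSE 2-1: Q_total=16.00, C_total=8.00, V=2.00; Q2=10.00, Q1=6.00; dissipated=1.067

Answer: 2.00 V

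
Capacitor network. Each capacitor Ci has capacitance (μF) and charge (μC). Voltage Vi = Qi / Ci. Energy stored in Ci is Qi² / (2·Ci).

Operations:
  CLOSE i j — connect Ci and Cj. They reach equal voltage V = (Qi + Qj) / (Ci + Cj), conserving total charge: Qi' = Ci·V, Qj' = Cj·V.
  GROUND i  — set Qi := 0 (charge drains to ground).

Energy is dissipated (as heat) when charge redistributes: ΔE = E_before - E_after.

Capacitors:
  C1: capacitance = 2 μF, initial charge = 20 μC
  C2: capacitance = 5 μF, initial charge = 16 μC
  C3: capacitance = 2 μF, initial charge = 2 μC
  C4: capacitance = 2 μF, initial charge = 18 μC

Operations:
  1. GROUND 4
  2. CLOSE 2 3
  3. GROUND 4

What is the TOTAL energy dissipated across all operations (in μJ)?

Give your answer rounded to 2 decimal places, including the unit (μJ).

Initial: C1(2μF, Q=20μC, V=10.00V), C2(5μF, Q=16μC, V=3.20V), C3(2μF, Q=2μC, V=1.00V), C4(2μF, Q=18μC, V=9.00V)
Op 1: GROUND 4: Q4=0; energy lost=81.000
Op 2: CLOSE 2-3: Q_total=18.00, C_total=7.00, V=2.57; Q2=12.86, Q3=5.14; dissipated=3.457
Op 3: GROUND 4: Q4=0; energy lost=0.000
Total dissipated: 84.457 μJ

Answer: 84.46 μJ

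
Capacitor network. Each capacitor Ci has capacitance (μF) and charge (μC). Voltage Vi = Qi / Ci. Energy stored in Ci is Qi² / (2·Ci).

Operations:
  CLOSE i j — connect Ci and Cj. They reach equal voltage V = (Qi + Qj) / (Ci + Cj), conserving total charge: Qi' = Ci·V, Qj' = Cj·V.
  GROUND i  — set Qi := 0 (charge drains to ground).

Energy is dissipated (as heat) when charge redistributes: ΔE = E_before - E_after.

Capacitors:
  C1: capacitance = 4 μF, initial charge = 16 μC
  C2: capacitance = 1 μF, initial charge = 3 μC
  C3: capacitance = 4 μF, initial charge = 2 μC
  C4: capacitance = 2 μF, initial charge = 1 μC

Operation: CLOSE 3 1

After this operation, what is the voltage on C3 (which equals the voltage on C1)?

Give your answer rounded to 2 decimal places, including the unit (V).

Answer: 2.25 V

Derivation:
Initial: C1(4μF, Q=16μC, V=4.00V), C2(1μF, Q=3μC, V=3.00V), C3(4μF, Q=2μC, V=0.50V), C4(2μF, Q=1μC, V=0.50V)
Op 1: CLOSE 3-1: Q_total=18.00, C_total=8.00, V=2.25; Q3=9.00, Q1=9.00; dissipated=12.250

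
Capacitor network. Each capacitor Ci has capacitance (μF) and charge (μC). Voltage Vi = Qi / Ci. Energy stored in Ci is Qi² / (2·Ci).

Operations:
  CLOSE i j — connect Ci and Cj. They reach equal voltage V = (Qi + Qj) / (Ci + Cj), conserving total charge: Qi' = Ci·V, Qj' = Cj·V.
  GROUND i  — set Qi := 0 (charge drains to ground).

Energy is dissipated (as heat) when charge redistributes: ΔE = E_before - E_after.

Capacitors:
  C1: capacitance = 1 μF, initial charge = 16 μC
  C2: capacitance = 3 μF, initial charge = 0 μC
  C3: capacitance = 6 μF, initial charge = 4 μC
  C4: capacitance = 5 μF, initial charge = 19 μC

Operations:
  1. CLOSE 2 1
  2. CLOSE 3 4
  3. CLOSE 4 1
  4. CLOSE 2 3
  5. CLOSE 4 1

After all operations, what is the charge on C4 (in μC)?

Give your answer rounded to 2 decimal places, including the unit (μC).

Answer: 12.05 μC

Derivation:
Initial: C1(1μF, Q=16μC, V=16.00V), C2(3μF, Q=0μC, V=0.00V), C3(6μF, Q=4μC, V=0.67V), C4(5μF, Q=19μC, V=3.80V)
Op 1: CLOSE 2-1: Q_total=16.00, C_total=4.00, V=4.00; Q2=12.00, Q1=4.00; dissipated=96.000
Op 2: CLOSE 3-4: Q_total=23.00, C_total=11.00, V=2.09; Q3=12.55, Q4=10.45; dissipated=13.388
Op 3: CLOSE 4-1: Q_total=14.45, C_total=6.00, V=2.41; Q4=12.05, Q1=2.41; dissipated=1.519
Op 4: CLOSE 2-3: Q_total=24.55, C_total=9.00, V=2.73; Q2=8.18, Q3=16.36; dissipated=3.645
Op 5: CLOSE 4-1: Q_total=14.45, C_total=6.00, V=2.41; Q4=12.05, Q1=2.41; dissipated=0.000
Final charges: Q1=2.41, Q2=8.18, Q3=16.36, Q4=12.05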